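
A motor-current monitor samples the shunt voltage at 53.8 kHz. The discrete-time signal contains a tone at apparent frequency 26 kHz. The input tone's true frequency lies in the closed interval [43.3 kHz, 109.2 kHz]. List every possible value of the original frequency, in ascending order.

Frequencies that alias to 26 kHz are k·fs ± 26 kHz for integer k ≥ 0.
k=0: 26 kHz.
k=1: 27.8 kHz, 79.8 kHz.
k=2: 81.6 kHz, 133.6 kHz.
k=3: 135.4 kHz, 187.4 kHz.
Within [43.3 kHz, 109.2 kHz]: 79.8 kHz, 81.6 kHz.

79.8 kHz, 81.6 kHz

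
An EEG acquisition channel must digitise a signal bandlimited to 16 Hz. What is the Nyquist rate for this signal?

32 Hz

Nyquist rate = 2 × 16 Hz = 32 Hz.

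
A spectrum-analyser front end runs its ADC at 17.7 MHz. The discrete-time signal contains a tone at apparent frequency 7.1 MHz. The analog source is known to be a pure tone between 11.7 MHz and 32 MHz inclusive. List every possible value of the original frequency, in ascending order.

24.8 MHz, 28.3 MHz

Frequencies that alias to 7.1 MHz are k·fs ± 7.1 MHz for integer k ≥ 0.
k=0: 7.1 MHz.
k=1: 10.6 MHz, 24.8 MHz.
k=2: 28.3 MHz, 42.5 MHz.
k=3: 46 MHz, 60.2 MHz.
Within [11.7 MHz, 32 MHz]: 24.8 MHz, 28.3 MHz.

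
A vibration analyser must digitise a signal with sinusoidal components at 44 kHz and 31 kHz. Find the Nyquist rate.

88 kHz

Highest-frequency component: 44 kHz.
Nyquist rate = 2 × 44 kHz = 88 kHz.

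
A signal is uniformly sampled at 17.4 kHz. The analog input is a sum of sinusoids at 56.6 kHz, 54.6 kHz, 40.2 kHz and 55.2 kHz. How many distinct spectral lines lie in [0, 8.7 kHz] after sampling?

fs/2 = 8.7 kHz.
56.6 kHz mod fs = 4.4 kHz.
4.4 kHz ≤ fs/2 = 8.7 kHz, appears at 4.4 kHz.
54.6 kHz mod fs = 2.4 kHz.
2.4 kHz ≤ fs/2 = 8.7 kHz, appears at 2.4 kHz.
40.2 kHz mod fs = 5.4 kHz.
5.4 kHz ≤ fs/2 = 8.7 kHz, appears at 5.4 kHz.
55.2 kHz mod fs = 3 kHz.
3 kHz ≤ fs/2 = 8.7 kHz, appears at 3 kHz.
Distinct values: {2.4 kHz, 3 kHz, 4.4 kHz, 5.4 kHz} → 4.

4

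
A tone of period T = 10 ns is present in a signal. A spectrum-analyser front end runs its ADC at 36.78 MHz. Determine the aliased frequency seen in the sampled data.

10.34 MHz

T = 10 ns → f = 1/T = 100 MHz.
100 MHz mod fs = 26.44 MHz.
26.44 MHz > fs/2 = 18.39 MHz, folds to fs − 26.44 MHz = 10.34 MHz.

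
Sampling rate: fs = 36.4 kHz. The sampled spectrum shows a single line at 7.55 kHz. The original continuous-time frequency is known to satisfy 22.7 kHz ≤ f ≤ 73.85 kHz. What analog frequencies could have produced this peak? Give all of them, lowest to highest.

Frequencies that alias to 7.55 kHz are k·fs ± 7.55 kHz for integer k ≥ 0.
k=0: 7.55 kHz.
k=1: 28.85 kHz, 43.95 kHz.
k=2: 65.25 kHz, 80.35 kHz.
k=3: 101.65 kHz, 116.75 kHz.
Within [22.7 kHz, 73.85 kHz]: 28.85 kHz, 43.95 kHz, 65.25 kHz.

28.85 kHz, 43.95 kHz, 65.25 kHz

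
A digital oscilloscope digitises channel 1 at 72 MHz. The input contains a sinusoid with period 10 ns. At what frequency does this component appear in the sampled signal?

T = 10 ns → f = 1/T = 100 MHz.
100 MHz mod fs = 28 MHz.
28 MHz ≤ fs/2 = 36 MHz, appears at 28 MHz.

28 MHz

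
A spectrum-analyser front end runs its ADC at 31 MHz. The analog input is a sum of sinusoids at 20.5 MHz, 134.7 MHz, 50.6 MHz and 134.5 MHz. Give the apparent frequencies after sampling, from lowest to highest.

fs/2 = 15.5 MHz.
20.5 MHz > fs/2 = 15.5 MHz, folds to fs − 20.5 MHz = 10.5 MHz.
134.7 MHz mod fs = 10.7 MHz.
10.7 MHz ≤ fs/2 = 15.5 MHz, appears at 10.7 MHz.
50.6 MHz mod fs = 19.6 MHz.
19.6 MHz > fs/2 = 15.5 MHz, folds to fs − 19.6 MHz = 11.4 MHz.
134.5 MHz mod fs = 10.5 MHz.
10.5 MHz ≤ fs/2 = 15.5 MHz, appears at 10.5 MHz.
Distinct values: {10.5 MHz, 10.7 MHz, 11.4 MHz}.

10.5 MHz, 10.7 MHz, 11.4 MHz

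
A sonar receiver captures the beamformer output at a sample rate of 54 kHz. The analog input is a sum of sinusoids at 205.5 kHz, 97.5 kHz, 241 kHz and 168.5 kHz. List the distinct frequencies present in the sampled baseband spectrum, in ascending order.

6.5 kHz, 10.5 kHz, 25 kHz

fs/2 = 27 kHz.
205.5 kHz mod fs = 43.5 kHz.
43.5 kHz > fs/2 = 27 kHz, folds to fs − 43.5 kHz = 10.5 kHz.
97.5 kHz mod fs = 43.5 kHz.
43.5 kHz > fs/2 = 27 kHz, folds to fs − 43.5 kHz = 10.5 kHz.
241 kHz mod fs = 25 kHz.
25 kHz ≤ fs/2 = 27 kHz, appears at 25 kHz.
168.5 kHz mod fs = 6.5 kHz.
6.5 kHz ≤ fs/2 = 27 kHz, appears at 6.5 kHz.
Distinct values: {6.5 kHz, 10.5 kHz, 25 kHz}.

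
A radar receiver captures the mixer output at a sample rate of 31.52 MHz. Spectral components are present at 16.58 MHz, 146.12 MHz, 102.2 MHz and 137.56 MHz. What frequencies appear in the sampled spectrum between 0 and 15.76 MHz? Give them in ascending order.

7.64 MHz, 11.48 MHz, 14.94 MHz

fs/2 = 15.76 MHz.
16.58 MHz > fs/2 = 15.76 MHz, folds to fs − 16.58 MHz = 14.94 MHz.
146.12 MHz mod fs = 20.04 MHz.
20.04 MHz > fs/2 = 15.76 MHz, folds to fs − 20.04 MHz = 11.48 MHz.
102.2 MHz mod fs = 7.64 MHz.
7.64 MHz ≤ fs/2 = 15.76 MHz, appears at 7.64 MHz.
137.56 MHz mod fs = 11.48 MHz.
11.48 MHz ≤ fs/2 = 15.76 MHz, appears at 11.48 MHz.
Distinct values: {7.64 MHz, 11.48 MHz, 14.94 MHz}.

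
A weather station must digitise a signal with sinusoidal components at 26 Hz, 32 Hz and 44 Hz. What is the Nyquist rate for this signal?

88 Hz

Highest-frequency component: 44 Hz.
Nyquist rate = 2 × 44 Hz = 88 Hz.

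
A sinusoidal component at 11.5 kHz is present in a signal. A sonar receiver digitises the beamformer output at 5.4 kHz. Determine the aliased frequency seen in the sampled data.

0.7 kHz

11.5 kHz mod fs = 0.7 kHz.
0.7 kHz ≤ fs/2 = 2.7 kHz, appears at 0.7 kHz.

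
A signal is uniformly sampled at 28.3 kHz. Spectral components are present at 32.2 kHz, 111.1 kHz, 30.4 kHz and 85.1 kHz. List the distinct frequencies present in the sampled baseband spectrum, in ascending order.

fs/2 = 14.15 kHz.
32.2 kHz mod fs = 3.9 kHz.
3.9 kHz ≤ fs/2 = 14.15 kHz, appears at 3.9 kHz.
111.1 kHz mod fs = 26.2 kHz.
26.2 kHz > fs/2 = 14.15 kHz, folds to fs − 26.2 kHz = 2.1 kHz.
30.4 kHz mod fs = 2.1 kHz.
2.1 kHz ≤ fs/2 = 14.15 kHz, appears at 2.1 kHz.
85.1 kHz mod fs = 0.2 kHz.
0.2 kHz ≤ fs/2 = 14.15 kHz, appears at 0.2 kHz.
Distinct values: {0.2 kHz, 2.1 kHz, 3.9 kHz}.

0.2 kHz, 2.1 kHz, 3.9 kHz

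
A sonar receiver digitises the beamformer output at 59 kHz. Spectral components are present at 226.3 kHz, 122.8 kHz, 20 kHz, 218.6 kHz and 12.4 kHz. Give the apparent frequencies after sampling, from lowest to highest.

fs/2 = 29.5 kHz.
226.3 kHz mod fs = 49.3 kHz.
49.3 kHz > fs/2 = 29.5 kHz, folds to fs − 49.3 kHz = 9.7 kHz.
122.8 kHz mod fs = 4.8 kHz.
4.8 kHz ≤ fs/2 = 29.5 kHz, appears at 4.8 kHz.
20 kHz ≤ fs/2 = 29.5 kHz, passes unchanged.
218.6 kHz mod fs = 41.6 kHz.
41.6 kHz > fs/2 = 29.5 kHz, folds to fs − 41.6 kHz = 17.4 kHz.
12.4 kHz ≤ fs/2 = 29.5 kHz, passes unchanged.
Distinct values: {4.8 kHz, 9.7 kHz, 12.4 kHz, 17.4 kHz, 20 kHz}.

4.8 kHz, 9.7 kHz, 12.4 kHz, 17.4 kHz, 20 kHz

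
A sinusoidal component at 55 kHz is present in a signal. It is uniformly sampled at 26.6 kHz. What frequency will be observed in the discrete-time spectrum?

55 kHz mod fs = 1.8 kHz.
1.8 kHz ≤ fs/2 = 13.3 kHz, appears at 1.8 kHz.

1.8 kHz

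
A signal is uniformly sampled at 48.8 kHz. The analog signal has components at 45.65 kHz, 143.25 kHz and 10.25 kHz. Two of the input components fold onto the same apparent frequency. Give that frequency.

3.15 kHz

fs/2 = 24.4 kHz.
45.65 kHz > fs/2 = 24.4 kHz, folds to fs − 45.65 kHz = 3.15 kHz.
143.25 kHz mod fs = 45.65 kHz.
45.65 kHz > fs/2 = 24.4 kHz, folds to fs − 45.65 kHz = 3.15 kHz.
10.25 kHz ≤ fs/2 = 24.4 kHz, passes unchanged.
45.65 kHz and 143.25 kHz both map to 3.15 kHz.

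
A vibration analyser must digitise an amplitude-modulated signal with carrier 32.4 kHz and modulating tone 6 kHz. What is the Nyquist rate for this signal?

76.8 kHz

AM sidebands sit at fc ± fm = 26.4 kHz and 38.4 kHz.
Highest-frequency component: 38.4 kHz.
Nyquist rate = 2 × 38.4 kHz = 76.8 kHz.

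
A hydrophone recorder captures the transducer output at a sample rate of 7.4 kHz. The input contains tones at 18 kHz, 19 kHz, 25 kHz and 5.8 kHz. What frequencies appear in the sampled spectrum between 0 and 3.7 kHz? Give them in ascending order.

fs/2 = 3.7 kHz.
18 kHz mod fs = 3.2 kHz.
3.2 kHz ≤ fs/2 = 3.7 kHz, appears at 3.2 kHz.
19 kHz mod fs = 4.2 kHz.
4.2 kHz > fs/2 = 3.7 kHz, folds to fs − 4.2 kHz = 3.2 kHz.
25 kHz mod fs = 2.8 kHz.
2.8 kHz ≤ fs/2 = 3.7 kHz, appears at 2.8 kHz.
5.8 kHz > fs/2 = 3.7 kHz, folds to fs − 5.8 kHz = 1.6 kHz.
Distinct values: {1.6 kHz, 2.8 kHz, 3.2 kHz}.

1.6 kHz, 2.8 kHz, 3.2 kHz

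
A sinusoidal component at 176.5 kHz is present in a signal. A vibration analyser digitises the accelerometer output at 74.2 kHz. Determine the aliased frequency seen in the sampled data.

176.5 kHz mod fs = 28.1 kHz.
28.1 kHz ≤ fs/2 = 37.1 kHz, appears at 28.1 kHz.

28.1 kHz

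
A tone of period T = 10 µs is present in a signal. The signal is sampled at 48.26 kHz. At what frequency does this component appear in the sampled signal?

3.48 kHz

T = 10 µs → f = 1/T = 100 kHz.
100 kHz mod fs = 3.48 kHz.
3.48 kHz ≤ fs/2 = 24.13 kHz, appears at 3.48 kHz.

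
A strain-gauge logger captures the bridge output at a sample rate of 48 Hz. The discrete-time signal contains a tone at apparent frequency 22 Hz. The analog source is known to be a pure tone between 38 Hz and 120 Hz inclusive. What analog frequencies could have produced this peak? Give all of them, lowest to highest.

Frequencies that alias to 22 Hz are k·fs ± 22 Hz for integer k ≥ 0.
k=0: 22 Hz.
k=1: 26 Hz, 70 Hz.
k=2: 74 Hz, 118 Hz.
k=3: 122 Hz, 166 Hz.
Within [38 Hz, 120 Hz]: 70 Hz, 74 Hz, 118 Hz.

70 Hz, 74 Hz, 118 Hz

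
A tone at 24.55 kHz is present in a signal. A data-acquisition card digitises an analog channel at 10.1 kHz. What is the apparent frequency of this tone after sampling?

4.35 kHz

24.55 kHz mod fs = 4.35 kHz.
4.35 kHz ≤ fs/2 = 5.05 kHz, appears at 4.35 kHz.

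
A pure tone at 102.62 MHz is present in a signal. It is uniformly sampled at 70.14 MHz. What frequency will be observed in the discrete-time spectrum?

32.48 MHz

102.62 MHz mod fs = 32.48 MHz.
32.48 MHz ≤ fs/2 = 35.07 MHz, appears at 32.48 MHz.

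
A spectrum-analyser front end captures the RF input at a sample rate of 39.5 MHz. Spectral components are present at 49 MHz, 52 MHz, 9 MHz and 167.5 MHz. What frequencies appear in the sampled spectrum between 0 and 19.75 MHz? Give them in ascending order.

fs/2 = 19.75 MHz.
49 MHz mod fs = 9.5 MHz.
9.5 MHz ≤ fs/2 = 19.75 MHz, appears at 9.5 MHz.
52 MHz mod fs = 12.5 MHz.
12.5 MHz ≤ fs/2 = 19.75 MHz, appears at 12.5 MHz.
9 MHz ≤ fs/2 = 19.75 MHz, passes unchanged.
167.5 MHz mod fs = 9.5 MHz.
9.5 MHz ≤ fs/2 = 19.75 MHz, appears at 9.5 MHz.
Distinct values: {9 MHz, 9.5 MHz, 12.5 MHz}.

9 MHz, 9.5 MHz, 12.5 MHz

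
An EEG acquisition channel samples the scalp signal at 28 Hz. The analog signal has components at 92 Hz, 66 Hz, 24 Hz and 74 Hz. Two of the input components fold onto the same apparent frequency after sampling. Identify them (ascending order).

fs/2 = 14 Hz.
92 Hz mod fs = 8 Hz.
8 Hz ≤ fs/2 = 14 Hz, appears at 8 Hz.
66 Hz mod fs = 10 Hz.
10 Hz ≤ fs/2 = 14 Hz, appears at 10 Hz.
24 Hz > fs/2 = 14 Hz, folds to fs − 24 Hz = 4 Hz.
74 Hz mod fs = 18 Hz.
18 Hz > fs/2 = 14 Hz, folds to fs − 18 Hz = 10 Hz.
66 Hz and 74 Hz both map to 10 Hz.

66 Hz, 74 Hz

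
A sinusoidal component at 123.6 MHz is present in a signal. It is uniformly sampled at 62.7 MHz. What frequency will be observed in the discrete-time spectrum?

1.8 MHz

123.6 MHz mod fs = 60.9 MHz.
60.9 MHz > fs/2 = 31.35 MHz, folds to fs − 60.9 MHz = 1.8 MHz.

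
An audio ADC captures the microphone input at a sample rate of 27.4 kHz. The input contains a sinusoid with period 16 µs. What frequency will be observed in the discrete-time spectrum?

7.7 kHz

T = 16 µs → f = 1/T = 62.5 kHz.
62.5 kHz mod fs = 7.7 kHz.
7.7 kHz ≤ fs/2 = 13.7 kHz, appears at 7.7 kHz.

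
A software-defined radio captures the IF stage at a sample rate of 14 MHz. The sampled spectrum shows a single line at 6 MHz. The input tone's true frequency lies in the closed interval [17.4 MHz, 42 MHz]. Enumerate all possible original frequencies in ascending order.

20 MHz, 22 MHz, 34 MHz, 36 MHz

Frequencies that alias to 6 MHz are k·fs ± 6 MHz for integer k ≥ 0.
k=0: 6 MHz.
k=1: 8 MHz, 20 MHz.
k=2: 22 MHz, 34 MHz.
k=3: 36 MHz, 48 MHz.
k=4: 50 MHz, 62 MHz.
Within [17.4 MHz, 42 MHz]: 20 MHz, 22 MHz, 34 MHz, 36 MHz.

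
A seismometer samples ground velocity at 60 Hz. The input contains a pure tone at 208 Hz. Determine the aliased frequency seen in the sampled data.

28 Hz

208 Hz mod fs = 28 Hz.
28 Hz ≤ fs/2 = 30 Hz, appears at 28 Hz.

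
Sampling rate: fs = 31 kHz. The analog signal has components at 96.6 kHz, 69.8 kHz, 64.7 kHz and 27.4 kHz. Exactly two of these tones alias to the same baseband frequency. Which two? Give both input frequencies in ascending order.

fs/2 = 15.5 kHz.
96.6 kHz mod fs = 3.6 kHz.
3.6 kHz ≤ fs/2 = 15.5 kHz, appears at 3.6 kHz.
69.8 kHz mod fs = 7.8 kHz.
7.8 kHz ≤ fs/2 = 15.5 kHz, appears at 7.8 kHz.
64.7 kHz mod fs = 2.7 kHz.
2.7 kHz ≤ fs/2 = 15.5 kHz, appears at 2.7 kHz.
27.4 kHz > fs/2 = 15.5 kHz, folds to fs − 27.4 kHz = 3.6 kHz.
27.4 kHz and 96.6 kHz both map to 3.6 kHz.

27.4 kHz, 96.6 kHz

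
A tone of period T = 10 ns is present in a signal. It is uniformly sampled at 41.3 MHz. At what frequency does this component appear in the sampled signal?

17.4 MHz

T = 10 ns → f = 1/T = 100 MHz.
100 MHz mod fs = 17.4 MHz.
17.4 MHz ≤ fs/2 = 20.65 MHz, appears at 17.4 MHz.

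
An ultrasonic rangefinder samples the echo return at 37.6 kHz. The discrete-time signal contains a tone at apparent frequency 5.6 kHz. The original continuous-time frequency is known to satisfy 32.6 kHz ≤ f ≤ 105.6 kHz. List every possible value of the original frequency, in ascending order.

43.2 kHz, 69.6 kHz, 80.8 kHz

Frequencies that alias to 5.6 kHz are k·fs ± 5.6 kHz for integer k ≥ 0.
k=0: 5.6 kHz.
k=1: 32 kHz, 43.2 kHz.
k=2: 69.6 kHz, 80.8 kHz.
k=3: 107.2 kHz, 118.4 kHz.
Within [32.6 kHz, 105.6 kHz]: 43.2 kHz, 69.6 kHz, 80.8 kHz.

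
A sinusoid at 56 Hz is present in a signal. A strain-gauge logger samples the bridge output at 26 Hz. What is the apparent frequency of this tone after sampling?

56 Hz mod fs = 4 Hz.
4 Hz ≤ fs/2 = 13 Hz, appears at 4 Hz.

4 Hz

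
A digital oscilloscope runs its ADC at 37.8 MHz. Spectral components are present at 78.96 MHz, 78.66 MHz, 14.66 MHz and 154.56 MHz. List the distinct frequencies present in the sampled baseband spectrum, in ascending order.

fs/2 = 18.9 MHz.
78.96 MHz mod fs = 3.36 MHz.
3.36 MHz ≤ fs/2 = 18.9 MHz, appears at 3.36 MHz.
78.66 MHz mod fs = 3.06 MHz.
3.06 MHz ≤ fs/2 = 18.9 MHz, appears at 3.06 MHz.
14.66 MHz ≤ fs/2 = 18.9 MHz, passes unchanged.
154.56 MHz mod fs = 3.36 MHz.
3.36 MHz ≤ fs/2 = 18.9 MHz, appears at 3.36 MHz.
Distinct values: {3.06 MHz, 3.36 MHz, 14.66 MHz}.

3.06 MHz, 3.36 MHz, 14.66 MHz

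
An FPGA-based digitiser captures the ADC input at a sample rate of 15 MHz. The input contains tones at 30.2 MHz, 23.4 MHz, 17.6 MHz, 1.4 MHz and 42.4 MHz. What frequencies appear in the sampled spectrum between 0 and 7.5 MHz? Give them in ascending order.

0.2 MHz, 1.4 MHz, 2.6 MHz, 6.6 MHz

fs/2 = 7.5 MHz.
30.2 MHz mod fs = 0.2 MHz.
0.2 MHz ≤ fs/2 = 7.5 MHz, appears at 0.2 MHz.
23.4 MHz mod fs = 8.4 MHz.
8.4 MHz > fs/2 = 7.5 MHz, folds to fs − 8.4 MHz = 6.6 MHz.
17.6 MHz mod fs = 2.6 MHz.
2.6 MHz ≤ fs/2 = 7.5 MHz, appears at 2.6 MHz.
1.4 MHz ≤ fs/2 = 7.5 MHz, passes unchanged.
42.4 MHz mod fs = 12.4 MHz.
12.4 MHz > fs/2 = 7.5 MHz, folds to fs − 12.4 MHz = 2.6 MHz.
Distinct values: {0.2 MHz, 1.4 MHz, 2.6 MHz, 6.6 MHz}.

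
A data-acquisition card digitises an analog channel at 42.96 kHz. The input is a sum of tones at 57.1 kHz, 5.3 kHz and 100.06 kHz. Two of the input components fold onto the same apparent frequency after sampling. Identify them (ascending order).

57.1 kHz, 100.06 kHz

fs/2 = 21.48 kHz.
57.1 kHz mod fs = 14.14 kHz.
14.14 kHz ≤ fs/2 = 21.48 kHz, appears at 14.14 kHz.
5.3 kHz ≤ fs/2 = 21.48 kHz, passes unchanged.
100.06 kHz mod fs = 14.14 kHz.
14.14 kHz ≤ fs/2 = 21.48 kHz, appears at 14.14 kHz.
57.1 kHz and 100.06 kHz both map to 14.14 kHz.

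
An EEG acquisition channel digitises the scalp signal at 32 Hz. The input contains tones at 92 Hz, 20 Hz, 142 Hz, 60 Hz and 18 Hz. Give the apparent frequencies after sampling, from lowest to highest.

4 Hz, 12 Hz, 14 Hz

fs/2 = 16 Hz.
92 Hz mod fs = 28 Hz.
28 Hz > fs/2 = 16 Hz, folds to fs − 28 Hz = 4 Hz.
20 Hz > fs/2 = 16 Hz, folds to fs − 20 Hz = 12 Hz.
142 Hz mod fs = 14 Hz.
14 Hz ≤ fs/2 = 16 Hz, appears at 14 Hz.
60 Hz mod fs = 28 Hz.
28 Hz > fs/2 = 16 Hz, folds to fs − 28 Hz = 4 Hz.
18 Hz > fs/2 = 16 Hz, folds to fs − 18 Hz = 14 Hz.
Distinct values: {4 Hz, 12 Hz, 14 Hz}.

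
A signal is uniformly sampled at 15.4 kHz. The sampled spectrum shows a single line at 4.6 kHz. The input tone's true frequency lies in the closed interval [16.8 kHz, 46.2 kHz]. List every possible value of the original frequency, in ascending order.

20 kHz, 26.2 kHz, 35.4 kHz, 41.6 kHz

Frequencies that alias to 4.6 kHz are k·fs ± 4.6 kHz for integer k ≥ 0.
k=0: 4.6 kHz.
k=1: 10.8 kHz, 20 kHz.
k=2: 26.2 kHz, 35.4 kHz.
k=3: 41.6 kHz, 50.8 kHz.
k=4: 57 kHz, 66.2 kHz.
Within [16.8 kHz, 46.2 kHz]: 20 kHz, 26.2 kHz, 35.4 kHz, 41.6 kHz.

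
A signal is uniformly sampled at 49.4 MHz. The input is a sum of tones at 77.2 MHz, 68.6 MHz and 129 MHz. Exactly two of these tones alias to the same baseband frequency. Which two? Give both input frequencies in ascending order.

68.6 MHz, 129 MHz

fs/2 = 24.7 MHz.
77.2 MHz mod fs = 27.8 MHz.
27.8 MHz > fs/2 = 24.7 MHz, folds to fs − 27.8 MHz = 21.6 MHz.
68.6 MHz mod fs = 19.2 MHz.
19.2 MHz ≤ fs/2 = 24.7 MHz, appears at 19.2 MHz.
129 MHz mod fs = 30.2 MHz.
30.2 MHz > fs/2 = 24.7 MHz, folds to fs − 30.2 MHz = 19.2 MHz.
68.6 MHz and 129 MHz both map to 19.2 MHz.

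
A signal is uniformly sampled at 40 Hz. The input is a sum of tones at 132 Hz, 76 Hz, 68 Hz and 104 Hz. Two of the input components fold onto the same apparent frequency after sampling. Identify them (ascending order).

68 Hz, 132 Hz

fs/2 = 20 Hz.
132 Hz mod fs = 12 Hz.
12 Hz ≤ fs/2 = 20 Hz, appears at 12 Hz.
76 Hz mod fs = 36 Hz.
36 Hz > fs/2 = 20 Hz, folds to fs − 36 Hz = 4 Hz.
68 Hz mod fs = 28 Hz.
28 Hz > fs/2 = 20 Hz, folds to fs − 28 Hz = 12 Hz.
104 Hz mod fs = 24 Hz.
24 Hz > fs/2 = 20 Hz, folds to fs − 24 Hz = 16 Hz.
68 Hz and 132 Hz both map to 12 Hz.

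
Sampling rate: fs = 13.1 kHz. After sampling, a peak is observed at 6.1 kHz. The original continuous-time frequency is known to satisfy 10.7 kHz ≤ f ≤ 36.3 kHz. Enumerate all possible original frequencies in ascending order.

Frequencies that alias to 6.1 kHz are k·fs ± 6.1 kHz for integer k ≥ 0.
k=0: 6.1 kHz.
k=1: 7 kHz, 19.2 kHz.
k=2: 20.1 kHz, 32.3 kHz.
k=3: 33.2 kHz, 45.4 kHz.
k=4: 46.3 kHz, 58.5 kHz.
Within [10.7 kHz, 36.3 kHz]: 19.2 kHz, 20.1 kHz, 32.3 kHz, 33.2 kHz.

19.2 kHz, 20.1 kHz, 32.3 kHz, 33.2 kHz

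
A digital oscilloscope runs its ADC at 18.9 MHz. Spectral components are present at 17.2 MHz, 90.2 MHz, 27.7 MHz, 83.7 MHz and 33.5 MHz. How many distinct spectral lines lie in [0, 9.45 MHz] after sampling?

fs/2 = 9.45 MHz.
17.2 MHz > fs/2 = 9.45 MHz, folds to fs − 17.2 MHz = 1.7 MHz.
90.2 MHz mod fs = 14.6 MHz.
14.6 MHz > fs/2 = 9.45 MHz, folds to fs − 14.6 MHz = 4.3 MHz.
27.7 MHz mod fs = 8.8 MHz.
8.8 MHz ≤ fs/2 = 9.45 MHz, appears at 8.8 MHz.
83.7 MHz mod fs = 8.1 MHz.
8.1 MHz ≤ fs/2 = 9.45 MHz, appears at 8.1 MHz.
33.5 MHz mod fs = 14.6 MHz.
14.6 MHz > fs/2 = 9.45 MHz, folds to fs − 14.6 MHz = 4.3 MHz.
Distinct values: {1.7 MHz, 4.3 MHz, 8.1 MHz, 8.8 MHz} → 4.

4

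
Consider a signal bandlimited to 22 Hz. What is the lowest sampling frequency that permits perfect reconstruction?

44 Hz

Nyquist rate = 2 × 22 Hz = 44 Hz.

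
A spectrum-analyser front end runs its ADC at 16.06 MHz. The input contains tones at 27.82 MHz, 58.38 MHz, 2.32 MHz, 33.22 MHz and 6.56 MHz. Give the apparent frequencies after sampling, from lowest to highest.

fs/2 = 8.03 MHz.
27.82 MHz mod fs = 11.76 MHz.
11.76 MHz > fs/2 = 8.03 MHz, folds to fs − 11.76 MHz = 4.3 MHz.
58.38 MHz mod fs = 10.2 MHz.
10.2 MHz > fs/2 = 8.03 MHz, folds to fs − 10.2 MHz = 5.86 MHz.
2.32 MHz ≤ fs/2 = 8.03 MHz, passes unchanged.
33.22 MHz mod fs = 1.1 MHz.
1.1 MHz ≤ fs/2 = 8.03 MHz, appears at 1.1 MHz.
6.56 MHz ≤ fs/2 = 8.03 MHz, passes unchanged.
Distinct values: {1.1 MHz, 2.32 MHz, 4.3 MHz, 5.86 MHz, 6.56 MHz}.

1.1 MHz, 2.32 MHz, 4.3 MHz, 5.86 MHz, 6.56 MHz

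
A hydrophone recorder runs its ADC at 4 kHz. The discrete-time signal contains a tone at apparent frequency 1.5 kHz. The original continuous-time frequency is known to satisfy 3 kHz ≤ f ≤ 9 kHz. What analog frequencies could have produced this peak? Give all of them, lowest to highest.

5.5 kHz, 6.5 kHz

Frequencies that alias to 1.5 kHz are k·fs ± 1.5 kHz for integer k ≥ 0.
k=0: 1.5 kHz.
k=1: 2.5 kHz, 5.5 kHz.
k=2: 6.5 kHz, 9.5 kHz.
k=3: 10.5 kHz, 13.5 kHz.
Within [3 kHz, 9 kHz]: 5.5 kHz, 6.5 kHz.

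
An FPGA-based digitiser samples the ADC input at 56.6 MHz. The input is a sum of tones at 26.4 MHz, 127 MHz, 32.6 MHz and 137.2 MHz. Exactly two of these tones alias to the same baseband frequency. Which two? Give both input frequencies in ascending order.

fs/2 = 28.3 MHz.
26.4 MHz ≤ fs/2 = 28.3 MHz, passes unchanged.
127 MHz mod fs = 13.8 MHz.
13.8 MHz ≤ fs/2 = 28.3 MHz, appears at 13.8 MHz.
32.6 MHz > fs/2 = 28.3 MHz, folds to fs − 32.6 MHz = 24 MHz.
137.2 MHz mod fs = 24 MHz.
24 MHz ≤ fs/2 = 28.3 MHz, appears at 24 MHz.
32.6 MHz and 137.2 MHz both map to 24 MHz.

32.6 MHz, 137.2 MHz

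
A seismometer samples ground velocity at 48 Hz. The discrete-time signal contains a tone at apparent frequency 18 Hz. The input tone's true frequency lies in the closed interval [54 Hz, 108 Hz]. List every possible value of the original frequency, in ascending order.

Frequencies that alias to 18 Hz are k·fs ± 18 Hz for integer k ≥ 0.
k=0: 18 Hz.
k=1: 30 Hz, 66 Hz.
k=2: 78 Hz, 114 Hz.
k=3: 126 Hz, 162 Hz.
Within [54 Hz, 108 Hz]: 66 Hz, 78 Hz.

66 Hz, 78 Hz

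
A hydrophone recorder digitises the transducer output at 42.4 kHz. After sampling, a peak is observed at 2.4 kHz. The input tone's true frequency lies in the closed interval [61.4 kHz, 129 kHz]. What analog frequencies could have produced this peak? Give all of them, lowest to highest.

Frequencies that alias to 2.4 kHz are k·fs ± 2.4 kHz for integer k ≥ 0.
k=0: 2.4 kHz.
k=1: 40 kHz, 44.8 kHz.
k=2: 82.4 kHz, 87.2 kHz.
k=3: 124.8 kHz, 129.6 kHz.
k=4: 167.2 kHz, 172 kHz.
Within [61.4 kHz, 129 kHz]: 82.4 kHz, 87.2 kHz, 124.8 kHz.

82.4 kHz, 87.2 kHz, 124.8 kHz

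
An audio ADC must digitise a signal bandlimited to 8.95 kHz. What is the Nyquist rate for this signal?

Nyquist rate = 2 × 8.95 kHz = 17.9 kHz.

17.9 kHz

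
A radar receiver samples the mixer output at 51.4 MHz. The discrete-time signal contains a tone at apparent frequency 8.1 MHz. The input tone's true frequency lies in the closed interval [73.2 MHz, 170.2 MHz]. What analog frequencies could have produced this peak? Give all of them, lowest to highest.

94.7 MHz, 110.9 MHz, 146.1 MHz, 162.3 MHz

Frequencies that alias to 8.1 MHz are k·fs ± 8.1 MHz for integer k ≥ 0.
k=0: 8.1 MHz.
k=1: 43.3 MHz, 59.5 MHz.
k=2: 94.7 MHz, 110.9 MHz.
k=3: 146.1 MHz, 162.3 MHz.
k=4: 197.5 MHz, 213.7 MHz.
Within [73.2 MHz, 170.2 MHz]: 94.7 MHz, 110.9 MHz, 146.1 MHz, 162.3 MHz.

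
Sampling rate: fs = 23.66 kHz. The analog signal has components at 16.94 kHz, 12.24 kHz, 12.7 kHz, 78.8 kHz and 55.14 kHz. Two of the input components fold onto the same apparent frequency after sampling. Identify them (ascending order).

fs/2 = 11.83 kHz.
16.94 kHz > fs/2 = 11.83 kHz, folds to fs − 16.94 kHz = 6.72 kHz.
12.24 kHz > fs/2 = 11.83 kHz, folds to fs − 12.24 kHz = 11.42 kHz.
12.7 kHz > fs/2 = 11.83 kHz, folds to fs − 12.7 kHz = 10.96 kHz.
78.8 kHz mod fs = 7.82 kHz.
7.82 kHz ≤ fs/2 = 11.83 kHz, appears at 7.82 kHz.
55.14 kHz mod fs = 7.82 kHz.
7.82 kHz ≤ fs/2 = 11.83 kHz, appears at 7.82 kHz.
55.14 kHz and 78.8 kHz both map to 7.82 kHz.

55.14 kHz, 78.8 kHz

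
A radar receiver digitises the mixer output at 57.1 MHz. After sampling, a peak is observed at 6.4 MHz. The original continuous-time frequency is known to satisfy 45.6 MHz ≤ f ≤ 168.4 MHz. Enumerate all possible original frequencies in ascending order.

50.7 MHz, 63.5 MHz, 107.8 MHz, 120.6 MHz, 164.9 MHz

Frequencies that alias to 6.4 MHz are k·fs ± 6.4 MHz for integer k ≥ 0.
k=0: 6.4 MHz.
k=1: 50.7 MHz, 63.5 MHz.
k=2: 107.8 MHz, 120.6 MHz.
k=3: 164.9 MHz, 177.7 MHz.
k=4: 222 MHz, 234.8 MHz.
Within [45.6 MHz, 168.4 MHz]: 50.7 MHz, 63.5 MHz, 107.8 MHz, 120.6 MHz, 164.9 MHz.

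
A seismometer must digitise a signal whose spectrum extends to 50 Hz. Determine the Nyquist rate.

100 Hz

Nyquist rate = 2 × 50 Hz = 100 Hz.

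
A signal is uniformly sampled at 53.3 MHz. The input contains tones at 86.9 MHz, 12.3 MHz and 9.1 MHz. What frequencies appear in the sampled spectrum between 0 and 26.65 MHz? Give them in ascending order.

fs/2 = 26.65 MHz.
86.9 MHz mod fs = 33.6 MHz.
33.6 MHz > fs/2 = 26.65 MHz, folds to fs − 33.6 MHz = 19.7 MHz.
12.3 MHz ≤ fs/2 = 26.65 MHz, passes unchanged.
9.1 MHz ≤ fs/2 = 26.65 MHz, passes unchanged.
Distinct values: {9.1 MHz, 12.3 MHz, 19.7 MHz}.

9.1 MHz, 12.3 MHz, 19.7 MHz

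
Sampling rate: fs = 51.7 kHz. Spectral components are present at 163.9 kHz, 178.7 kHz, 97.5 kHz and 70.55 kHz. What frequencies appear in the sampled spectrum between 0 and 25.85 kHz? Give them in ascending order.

5.9 kHz, 8.8 kHz, 18.85 kHz, 23.6 kHz

fs/2 = 25.85 kHz.
163.9 kHz mod fs = 8.8 kHz.
8.8 kHz ≤ fs/2 = 25.85 kHz, appears at 8.8 kHz.
178.7 kHz mod fs = 23.6 kHz.
23.6 kHz ≤ fs/2 = 25.85 kHz, appears at 23.6 kHz.
97.5 kHz mod fs = 45.8 kHz.
45.8 kHz > fs/2 = 25.85 kHz, folds to fs − 45.8 kHz = 5.9 kHz.
70.55 kHz mod fs = 18.85 kHz.
18.85 kHz ≤ fs/2 = 25.85 kHz, appears at 18.85 kHz.
Distinct values: {5.9 kHz, 8.8 kHz, 18.85 kHz, 23.6 kHz}.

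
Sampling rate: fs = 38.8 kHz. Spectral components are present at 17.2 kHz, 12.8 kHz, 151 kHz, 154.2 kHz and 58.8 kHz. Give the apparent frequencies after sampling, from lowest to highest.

fs/2 = 19.4 kHz.
17.2 kHz ≤ fs/2 = 19.4 kHz, passes unchanged.
12.8 kHz ≤ fs/2 = 19.4 kHz, passes unchanged.
151 kHz mod fs = 34.6 kHz.
34.6 kHz > fs/2 = 19.4 kHz, folds to fs − 34.6 kHz = 4.2 kHz.
154.2 kHz mod fs = 37.8 kHz.
37.8 kHz > fs/2 = 19.4 kHz, folds to fs − 37.8 kHz = 1 kHz.
58.8 kHz mod fs = 20 kHz.
20 kHz > fs/2 = 19.4 kHz, folds to fs − 20 kHz = 18.8 kHz.
Distinct values: {1 kHz, 4.2 kHz, 12.8 kHz, 17.2 kHz, 18.8 kHz}.

1 kHz, 4.2 kHz, 12.8 kHz, 17.2 kHz, 18.8 kHz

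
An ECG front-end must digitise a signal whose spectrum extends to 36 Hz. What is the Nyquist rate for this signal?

72 Hz

Nyquist rate = 2 × 36 Hz = 72 Hz.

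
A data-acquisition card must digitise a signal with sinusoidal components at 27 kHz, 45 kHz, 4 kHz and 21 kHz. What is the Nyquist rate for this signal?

90 kHz

Highest-frequency component: 45 kHz.
Nyquist rate = 2 × 45 kHz = 90 kHz.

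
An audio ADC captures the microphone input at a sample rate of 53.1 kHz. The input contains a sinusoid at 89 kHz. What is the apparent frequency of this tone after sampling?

89 kHz mod fs = 35.9 kHz.
35.9 kHz > fs/2 = 26.55 kHz, folds to fs − 35.9 kHz = 17.2 kHz.

17.2 kHz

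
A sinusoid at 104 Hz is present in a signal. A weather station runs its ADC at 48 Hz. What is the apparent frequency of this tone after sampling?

104 Hz mod fs = 8 Hz.
8 Hz ≤ fs/2 = 24 Hz, appears at 8 Hz.

8 Hz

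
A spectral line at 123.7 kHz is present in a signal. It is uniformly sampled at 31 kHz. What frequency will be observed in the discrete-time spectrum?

0.3 kHz

123.7 kHz mod fs = 30.7 kHz.
30.7 kHz > fs/2 = 15.5 kHz, folds to fs − 30.7 kHz = 0.3 kHz.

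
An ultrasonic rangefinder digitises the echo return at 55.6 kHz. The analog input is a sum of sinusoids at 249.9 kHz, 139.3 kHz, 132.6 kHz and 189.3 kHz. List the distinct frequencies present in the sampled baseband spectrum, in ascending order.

fs/2 = 27.8 kHz.
249.9 kHz mod fs = 27.5 kHz.
27.5 kHz ≤ fs/2 = 27.8 kHz, appears at 27.5 kHz.
139.3 kHz mod fs = 28.1 kHz.
28.1 kHz > fs/2 = 27.8 kHz, folds to fs − 28.1 kHz = 27.5 kHz.
132.6 kHz mod fs = 21.4 kHz.
21.4 kHz ≤ fs/2 = 27.8 kHz, appears at 21.4 kHz.
189.3 kHz mod fs = 22.5 kHz.
22.5 kHz ≤ fs/2 = 27.8 kHz, appears at 22.5 kHz.
Distinct values: {21.4 kHz, 22.5 kHz, 27.5 kHz}.

21.4 kHz, 22.5 kHz, 27.5 kHz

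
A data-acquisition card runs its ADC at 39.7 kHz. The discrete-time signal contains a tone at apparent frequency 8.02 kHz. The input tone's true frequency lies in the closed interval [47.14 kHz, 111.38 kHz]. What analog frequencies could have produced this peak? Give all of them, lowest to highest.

47.72 kHz, 71.38 kHz, 87.42 kHz, 111.08 kHz

Frequencies that alias to 8.02 kHz are k·fs ± 8.02 kHz for integer k ≥ 0.
k=0: 8.02 kHz.
k=1: 31.68 kHz, 47.72 kHz.
k=2: 71.38 kHz, 87.42 kHz.
k=3: 111.08 kHz, 127.12 kHz.
k=4: 150.78 kHz, 166.82 kHz.
Within [47.14 kHz, 111.38 kHz]: 47.72 kHz, 71.38 kHz, 87.42 kHz, 111.08 kHz.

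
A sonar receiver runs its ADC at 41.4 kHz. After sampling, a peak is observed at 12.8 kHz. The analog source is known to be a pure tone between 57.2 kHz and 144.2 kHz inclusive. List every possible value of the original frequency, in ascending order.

70 kHz, 95.6 kHz, 111.4 kHz, 137 kHz

Frequencies that alias to 12.8 kHz are k·fs ± 12.8 kHz for integer k ≥ 0.
k=0: 12.8 kHz.
k=1: 28.6 kHz, 54.2 kHz.
k=2: 70 kHz, 95.6 kHz.
k=3: 111.4 kHz, 137 kHz.
k=4: 152.8 kHz, 178.4 kHz.
Within [57.2 kHz, 144.2 kHz]: 70 kHz, 95.6 kHz, 111.4 kHz, 137 kHz.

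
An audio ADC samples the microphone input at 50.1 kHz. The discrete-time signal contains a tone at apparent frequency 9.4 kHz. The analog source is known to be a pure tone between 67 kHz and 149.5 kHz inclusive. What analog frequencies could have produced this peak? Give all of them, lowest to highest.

90.8 kHz, 109.6 kHz, 140.9 kHz

Frequencies that alias to 9.4 kHz are k·fs ± 9.4 kHz for integer k ≥ 0.
k=0: 9.4 kHz.
k=1: 40.7 kHz, 59.5 kHz.
k=2: 90.8 kHz, 109.6 kHz.
k=3: 140.9 kHz, 159.7 kHz.
k=4: 191 kHz, 209.8 kHz.
Within [67 kHz, 149.5 kHz]: 90.8 kHz, 109.6 kHz, 140.9 kHz.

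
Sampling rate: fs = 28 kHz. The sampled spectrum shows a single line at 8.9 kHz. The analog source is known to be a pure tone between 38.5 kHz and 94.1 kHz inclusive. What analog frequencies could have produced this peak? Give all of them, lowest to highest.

Frequencies that alias to 8.9 kHz are k·fs ± 8.9 kHz for integer k ≥ 0.
k=0: 8.9 kHz.
k=1: 19.1 kHz, 36.9 kHz.
k=2: 47.1 kHz, 64.9 kHz.
k=3: 75.1 kHz, 92.9 kHz.
k=4: 103.1 kHz, 120.9 kHz.
Within [38.5 kHz, 94.1 kHz]: 47.1 kHz, 64.9 kHz, 75.1 kHz, 92.9 kHz.

47.1 kHz, 64.9 kHz, 75.1 kHz, 92.9 kHz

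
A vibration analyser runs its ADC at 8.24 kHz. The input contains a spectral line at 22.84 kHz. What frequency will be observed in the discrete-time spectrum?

22.84 kHz mod fs = 6.36 kHz.
6.36 kHz > fs/2 = 4.12 kHz, folds to fs − 6.36 kHz = 1.88 kHz.

1.88 kHz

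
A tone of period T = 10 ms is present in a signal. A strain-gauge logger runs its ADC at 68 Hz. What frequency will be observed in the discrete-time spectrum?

32 Hz

T = 10 ms → f = 1/T = 100 Hz.
100 Hz mod fs = 32 Hz.
32 Hz ≤ fs/2 = 34 Hz, appears at 32 Hz.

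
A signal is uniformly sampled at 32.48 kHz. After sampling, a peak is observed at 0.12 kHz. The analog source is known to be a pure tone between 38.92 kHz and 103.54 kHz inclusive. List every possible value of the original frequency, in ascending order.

Frequencies that alias to 0.12 kHz are k·fs ± 0.12 kHz for integer k ≥ 0.
k=0: 0.12 kHz.
k=1: 32.36 kHz, 32.6 kHz.
k=2: 64.84 kHz, 65.08 kHz.
k=3: 97.32 kHz, 97.56 kHz.
k=4: 129.8 kHz, 130.04 kHz.
Within [38.92 kHz, 103.54 kHz]: 64.84 kHz, 65.08 kHz, 97.32 kHz, 97.56 kHz.

64.84 kHz, 65.08 kHz, 97.32 kHz, 97.56 kHz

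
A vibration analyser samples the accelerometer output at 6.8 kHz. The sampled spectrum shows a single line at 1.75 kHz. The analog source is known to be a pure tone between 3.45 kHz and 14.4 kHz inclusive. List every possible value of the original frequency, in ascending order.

5.05 kHz, 8.55 kHz, 11.85 kHz

Frequencies that alias to 1.75 kHz are k·fs ± 1.75 kHz for integer k ≥ 0.
k=0: 1.75 kHz.
k=1: 5.05 kHz, 8.55 kHz.
k=2: 11.85 kHz, 15.35 kHz.
k=3: 18.65 kHz, 22.15 kHz.
Within [3.45 kHz, 14.4 kHz]: 5.05 kHz, 8.55 kHz, 11.85 kHz.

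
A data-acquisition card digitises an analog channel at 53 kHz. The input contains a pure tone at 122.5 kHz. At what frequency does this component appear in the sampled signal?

122.5 kHz mod fs = 16.5 kHz.
16.5 kHz ≤ fs/2 = 26.5 kHz, appears at 16.5 kHz.

16.5 kHz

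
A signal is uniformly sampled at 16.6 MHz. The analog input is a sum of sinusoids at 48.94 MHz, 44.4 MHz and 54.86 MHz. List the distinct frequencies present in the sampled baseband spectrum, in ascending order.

fs/2 = 8.3 MHz.
48.94 MHz mod fs = 15.74 MHz.
15.74 MHz > fs/2 = 8.3 MHz, folds to fs − 15.74 MHz = 0.86 MHz.
44.4 MHz mod fs = 11.2 MHz.
11.2 MHz > fs/2 = 8.3 MHz, folds to fs − 11.2 MHz = 5.4 MHz.
54.86 MHz mod fs = 5.06 MHz.
5.06 MHz ≤ fs/2 = 8.3 MHz, appears at 5.06 MHz.
Distinct values: {0.86 MHz, 5.06 MHz, 5.4 MHz}.

0.86 MHz, 5.06 MHz, 5.4 MHz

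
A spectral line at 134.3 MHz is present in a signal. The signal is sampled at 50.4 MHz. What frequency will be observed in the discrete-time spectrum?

16.9 MHz

134.3 MHz mod fs = 33.5 MHz.
33.5 MHz > fs/2 = 25.2 MHz, folds to fs − 33.5 MHz = 16.9 MHz.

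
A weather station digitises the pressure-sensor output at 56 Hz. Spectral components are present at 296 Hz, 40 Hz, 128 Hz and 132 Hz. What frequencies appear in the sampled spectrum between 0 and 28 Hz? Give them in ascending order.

16 Hz, 20 Hz

fs/2 = 28 Hz.
296 Hz mod fs = 16 Hz.
16 Hz ≤ fs/2 = 28 Hz, appears at 16 Hz.
40 Hz > fs/2 = 28 Hz, folds to fs − 40 Hz = 16 Hz.
128 Hz mod fs = 16 Hz.
16 Hz ≤ fs/2 = 28 Hz, appears at 16 Hz.
132 Hz mod fs = 20 Hz.
20 Hz ≤ fs/2 = 28 Hz, appears at 20 Hz.
Distinct values: {16 Hz, 20 Hz}.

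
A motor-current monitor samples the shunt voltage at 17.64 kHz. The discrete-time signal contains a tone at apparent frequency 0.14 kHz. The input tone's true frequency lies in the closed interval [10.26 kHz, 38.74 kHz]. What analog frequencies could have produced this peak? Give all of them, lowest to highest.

17.5 kHz, 17.78 kHz, 35.14 kHz, 35.42 kHz

Frequencies that alias to 0.14 kHz are k·fs ± 0.14 kHz for integer k ≥ 0.
k=0: 0.14 kHz.
k=1: 17.5 kHz, 17.78 kHz.
k=2: 35.14 kHz, 35.42 kHz.
k=3: 52.78 kHz, 53.06 kHz.
Within [10.26 kHz, 38.74 kHz]: 17.5 kHz, 17.78 kHz, 35.14 kHz, 35.42 kHz.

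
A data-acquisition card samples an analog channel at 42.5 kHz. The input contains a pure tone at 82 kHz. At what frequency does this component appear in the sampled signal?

82 kHz mod fs = 39.5 kHz.
39.5 kHz > fs/2 = 21.25 kHz, folds to fs − 39.5 kHz = 3 kHz.

3 kHz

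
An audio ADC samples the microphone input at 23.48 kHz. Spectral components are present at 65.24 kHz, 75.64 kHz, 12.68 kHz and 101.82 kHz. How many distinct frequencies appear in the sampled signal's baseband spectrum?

3

fs/2 = 11.74 kHz.
65.24 kHz mod fs = 18.28 kHz.
18.28 kHz > fs/2 = 11.74 kHz, folds to fs − 18.28 kHz = 5.2 kHz.
75.64 kHz mod fs = 5.2 kHz.
5.2 kHz ≤ fs/2 = 11.74 kHz, appears at 5.2 kHz.
12.68 kHz > fs/2 = 11.74 kHz, folds to fs − 12.68 kHz = 10.8 kHz.
101.82 kHz mod fs = 7.9 kHz.
7.9 kHz ≤ fs/2 = 11.74 kHz, appears at 7.9 kHz.
Distinct values: {5.2 kHz, 7.9 kHz, 10.8 kHz} → 3.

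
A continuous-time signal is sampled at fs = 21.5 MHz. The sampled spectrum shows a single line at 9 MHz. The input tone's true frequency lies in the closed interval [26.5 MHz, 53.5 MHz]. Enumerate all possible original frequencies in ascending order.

30.5 MHz, 34 MHz, 52 MHz

Frequencies that alias to 9 MHz are k·fs ± 9 MHz for integer k ≥ 0.
k=0: 9 MHz.
k=1: 12.5 MHz, 30.5 MHz.
k=2: 34 MHz, 52 MHz.
k=3: 55.5 MHz, 73.5 MHz.
Within [26.5 MHz, 53.5 MHz]: 30.5 MHz, 34 MHz, 52 MHz.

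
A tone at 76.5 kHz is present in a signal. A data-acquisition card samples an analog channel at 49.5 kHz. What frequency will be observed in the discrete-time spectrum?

22.5 kHz

76.5 kHz mod fs = 27 kHz.
27 kHz > fs/2 = 24.75 kHz, folds to fs − 27 kHz = 22.5 kHz.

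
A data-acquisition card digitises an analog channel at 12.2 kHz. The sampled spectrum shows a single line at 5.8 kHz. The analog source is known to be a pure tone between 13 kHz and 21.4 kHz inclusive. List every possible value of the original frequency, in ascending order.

18 kHz, 18.6 kHz

Frequencies that alias to 5.8 kHz are k·fs ± 5.8 kHz for integer k ≥ 0.
k=0: 5.8 kHz.
k=1: 6.4 kHz, 18 kHz.
k=2: 18.6 kHz, 30.2 kHz.
k=3: 30.8 kHz, 42.4 kHz.
Within [13 kHz, 21.4 kHz]: 18 kHz, 18.6 kHz.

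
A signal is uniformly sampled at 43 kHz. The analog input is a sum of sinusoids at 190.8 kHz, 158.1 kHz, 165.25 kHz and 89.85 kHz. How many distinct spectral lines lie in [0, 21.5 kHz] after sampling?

4

fs/2 = 21.5 kHz.
190.8 kHz mod fs = 18.8 kHz.
18.8 kHz ≤ fs/2 = 21.5 kHz, appears at 18.8 kHz.
158.1 kHz mod fs = 29.1 kHz.
29.1 kHz > fs/2 = 21.5 kHz, folds to fs − 29.1 kHz = 13.9 kHz.
165.25 kHz mod fs = 36.25 kHz.
36.25 kHz > fs/2 = 21.5 kHz, folds to fs − 36.25 kHz = 6.75 kHz.
89.85 kHz mod fs = 3.85 kHz.
3.85 kHz ≤ fs/2 = 21.5 kHz, appears at 3.85 kHz.
Distinct values: {3.85 kHz, 6.75 kHz, 13.9 kHz, 18.8 kHz} → 4.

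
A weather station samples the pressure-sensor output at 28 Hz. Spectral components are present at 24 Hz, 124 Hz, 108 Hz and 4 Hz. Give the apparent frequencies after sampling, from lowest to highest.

4 Hz, 12 Hz

fs/2 = 14 Hz.
24 Hz > fs/2 = 14 Hz, folds to fs − 24 Hz = 4 Hz.
124 Hz mod fs = 12 Hz.
12 Hz ≤ fs/2 = 14 Hz, appears at 12 Hz.
108 Hz mod fs = 24 Hz.
24 Hz > fs/2 = 14 Hz, folds to fs − 24 Hz = 4 Hz.
4 Hz ≤ fs/2 = 14 Hz, passes unchanged.
Distinct values: {4 Hz, 12 Hz}.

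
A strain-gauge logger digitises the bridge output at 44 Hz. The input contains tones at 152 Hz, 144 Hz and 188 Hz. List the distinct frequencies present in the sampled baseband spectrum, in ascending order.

12 Hz, 20 Hz

fs/2 = 22 Hz.
152 Hz mod fs = 20 Hz.
20 Hz ≤ fs/2 = 22 Hz, appears at 20 Hz.
144 Hz mod fs = 12 Hz.
12 Hz ≤ fs/2 = 22 Hz, appears at 12 Hz.
188 Hz mod fs = 12 Hz.
12 Hz ≤ fs/2 = 22 Hz, appears at 12 Hz.
Distinct values: {12 Hz, 20 Hz}.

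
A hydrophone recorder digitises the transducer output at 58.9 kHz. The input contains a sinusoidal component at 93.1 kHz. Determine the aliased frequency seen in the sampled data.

24.7 kHz

93.1 kHz mod fs = 34.2 kHz.
34.2 kHz > fs/2 = 29.45 kHz, folds to fs − 34.2 kHz = 24.7 kHz.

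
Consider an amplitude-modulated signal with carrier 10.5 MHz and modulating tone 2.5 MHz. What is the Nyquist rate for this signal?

26 MHz

AM sidebands sit at fc ± fm = 8 MHz and 13 MHz.
Highest-frequency component: 13 MHz.
Nyquist rate = 2 × 13 MHz = 26 MHz.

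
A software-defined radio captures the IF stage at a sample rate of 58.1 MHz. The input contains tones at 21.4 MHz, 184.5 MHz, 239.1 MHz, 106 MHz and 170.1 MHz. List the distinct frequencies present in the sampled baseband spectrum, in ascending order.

4.2 MHz, 6.7 MHz, 10.2 MHz, 21.4 MHz

fs/2 = 29.05 MHz.
21.4 MHz ≤ fs/2 = 29.05 MHz, passes unchanged.
184.5 MHz mod fs = 10.2 MHz.
10.2 MHz ≤ fs/2 = 29.05 MHz, appears at 10.2 MHz.
239.1 MHz mod fs = 6.7 MHz.
6.7 MHz ≤ fs/2 = 29.05 MHz, appears at 6.7 MHz.
106 MHz mod fs = 47.9 MHz.
47.9 MHz > fs/2 = 29.05 MHz, folds to fs − 47.9 MHz = 10.2 MHz.
170.1 MHz mod fs = 53.9 MHz.
53.9 MHz > fs/2 = 29.05 MHz, folds to fs − 53.9 MHz = 4.2 MHz.
Distinct values: {4.2 MHz, 6.7 MHz, 10.2 MHz, 21.4 MHz}.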